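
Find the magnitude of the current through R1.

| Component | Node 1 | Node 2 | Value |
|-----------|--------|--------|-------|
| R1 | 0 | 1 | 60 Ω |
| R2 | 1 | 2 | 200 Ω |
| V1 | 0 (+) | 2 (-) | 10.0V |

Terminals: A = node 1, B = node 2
Nodal analysis, taking node 2 as the 0 V reference.
Source V1 fixes V_0 = 10 V.
KCL at each unknown node (sum of currents leaving = 0; resistances in Ω):
  Node 1: (V_1 - 10)/60 + (V_1 - 0)/200 = 0
Collecting terms: 0.02167 × V_1 = 0.1667  =>  V_1 = 7.692 V
I_R1 = (V_0 - V_1)/R1 = (10 - 7.692)/60 = 0.03846 A
|I_R1| = 0.03846 A

Final answer: |I_R1| = 0.03846 A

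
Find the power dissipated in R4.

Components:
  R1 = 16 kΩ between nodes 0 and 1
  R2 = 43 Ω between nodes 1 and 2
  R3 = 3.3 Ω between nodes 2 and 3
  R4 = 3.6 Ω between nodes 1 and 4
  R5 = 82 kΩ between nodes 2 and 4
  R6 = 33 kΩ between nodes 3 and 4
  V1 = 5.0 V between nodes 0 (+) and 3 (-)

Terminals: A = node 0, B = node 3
Nodal analysis, taking node 3 as the 0 V reference.
Source V1 fixes V_0 = 5 V.
KCL at each unknown node (sum of currents leaving = 0; resistances in Ω):
  Node 1: (V_1 - 5)/16000 + (V_1 - V_2)/43 + (V_1 - V_4)/3.6 = 0
  Node 2: (V_2 - V_1)/43 + (V_2 - 0)/3.3 + (V_2 - V_4)/82000 = 0
  Node 4: (V_4 - V_1)/3.6 + (V_4 - V_2)/82000 + (V_4 - 0)/33000 = 0
Collecting terms (coefficients in siemens):
  0.3011·V_1 - 0.02326·V_2 - 0.2778·V_4 = 0.0003125
  0.3263·V_2 - 0.02326·V_1 - 0.0000122·V_4 = 0
  0.2778·V_4 - 0.2778·V_1 - 0.0000122·V_2 = 0
Solving these 3 simultaneous equations (Gaussian elimination) gives:
  V_1 = 0.0144 V, V_2 = 0.001027 V, V_4 = 0.0144 V
I_R4 = (V_1 - V_4)/R4 = (0.0144 - 0.0144)/3.6 = 0.0000005994 A
P_R4 = I_R4² × R4 = (0.0000005994)² × 3.6 = 0.000000000001293 W

Final answer: 1.293e-12 W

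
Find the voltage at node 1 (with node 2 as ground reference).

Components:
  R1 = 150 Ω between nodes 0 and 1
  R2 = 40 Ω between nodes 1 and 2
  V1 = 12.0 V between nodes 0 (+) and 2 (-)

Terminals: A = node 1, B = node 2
Nodal analysis, taking node 2 as the 0 V reference.
Source V1 fixes V_0 = 12 V.
KCL at each unknown node (sum of currents leaving = 0; resistances in Ω):
  Node 1: (V_1 - 12)/150 + (V_1 - 0)/40 = 0
Collecting terms: 0.03167 × V_1 = 0.08  =>  V_1 = 2.526 V
The requested potential is V_1 = 2.526 V.

Final answer: V_1 = 2.526 V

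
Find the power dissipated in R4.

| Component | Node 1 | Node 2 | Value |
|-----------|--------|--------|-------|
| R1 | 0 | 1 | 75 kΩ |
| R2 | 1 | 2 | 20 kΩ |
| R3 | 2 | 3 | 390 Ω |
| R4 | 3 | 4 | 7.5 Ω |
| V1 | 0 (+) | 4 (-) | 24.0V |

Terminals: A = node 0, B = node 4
Nodal analysis, taking node 4 as the 0 V reference.
Source V1 fixes V_0 = 24 V.
KCL at each unknown node (sum of currents leaving = 0; resistances in Ω):
  Node 1: (V_1 - 24)/75000 + (V_1 - V_2)/20000 = 0
  Node 2: (V_2 - V_1)/20000 + (V_2 - V_3)/390 = 0
  Node 3: (V_3 - V_2)/390 + (V_3 - 0)/7.5 = 0
Collecting terms (coefficients in siemens):
  0.00006333·V_1 - 0.00005·V_2 = 0.00032
  0.002614·V_2 - 0.00005·V_1 - 0.002564·V_3 = 0
  0.1359·V_3 - 0.002564·V_2 = 0
Solving these 3 simultaneous equations (Gaussian elimination) gives:
  V_1 = 5.132 V, V_2 = 0.1 V, V_3 = 0.001887 V
I_R4 = (V_3 - V_4)/R4 = (0.001887 - 0)/7.5 = 0.0002516 A
P_R4 = I_R4² × R4 = (0.0002516)² × 7.5 = 0.0000004747 W

Final answer: 4.747e-07 W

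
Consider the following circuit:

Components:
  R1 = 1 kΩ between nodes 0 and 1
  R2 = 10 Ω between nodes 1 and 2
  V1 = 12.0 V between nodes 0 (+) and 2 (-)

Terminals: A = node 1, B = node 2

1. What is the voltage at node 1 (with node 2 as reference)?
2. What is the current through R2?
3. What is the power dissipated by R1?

Nodal analysis, taking node 2 as the 0 V reference.
Source V1 fixes V_0 = 12 V.
KCL at each unknown node (sum of currents leaving = 0; resistances in Ω):
  Node 1: (V_1 - 12)/1000 + (V_1 - 0)/10 = 0
Collecting terms: 0.101 × V_1 = 0.012  =>  V_1 = 0.1188 V
Part 1:
  Read off the nodal solution: V_1 = 0.1188 V
Part 2:
  I_R2 = (V_1 - V_2)/R2 = (0.1188 - 0)/10 = 0.01188 A
  Magnitude: I_R2 = 0.01188 A
Part 3:
  I_R1 = (V_0 - V_1)/R1 = (12 - 0.1188)/1000 = 0.01188 A
  P_R1 = I_R1² × R1 = (0.01188)² × 1000 = 0.1412 W

Final answers:
1. V_1 = 0.1188 V
2. I_R2 = 0.01188 A
3. P_R1 = 0.1412 W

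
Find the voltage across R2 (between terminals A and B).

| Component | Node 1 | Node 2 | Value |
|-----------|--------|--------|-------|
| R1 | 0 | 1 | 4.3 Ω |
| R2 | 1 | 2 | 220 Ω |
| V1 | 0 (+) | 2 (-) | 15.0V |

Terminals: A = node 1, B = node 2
R1 and R2 are in series across V1 (node 0 → node 1 → node 2), and the output A–B is taken across R2, so this is a voltage divider.
Series current: I = V1/(R1 + R2) = 15/(4.3 + 220) = 15/224.3 = 0.06687 A
V_R2 = I × R2 = V1 × R2/(R1 + R2) = 15 × 220/224.3 = 14.71 V

Final answer: 14.71 V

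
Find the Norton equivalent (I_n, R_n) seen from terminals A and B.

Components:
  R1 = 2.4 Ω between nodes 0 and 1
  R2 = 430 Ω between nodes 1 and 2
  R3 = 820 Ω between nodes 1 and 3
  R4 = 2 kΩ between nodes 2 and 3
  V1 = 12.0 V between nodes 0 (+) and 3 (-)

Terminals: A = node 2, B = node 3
Find the Thévenin equivalent first; then I_n = V_th/R_th and R_n = R_th.
Step 1 — V_th is the open-circuit voltage V_A - V_B (nothing connected across the terminals).
Nodal analysis, taking node 3 as the 0 V reference.
Source V1 fixes V_0 = 12 V.
KCL at each unknown node (sum of currents leaving = 0; resistances in Ω):
  Node 1: (V_1 - 12)/2.4 + (V_1 - V_2)/430 + (V_1 - 0)/820 = 0
  Node 2: (V_2 - V_1)/430 + (V_2 - 0)/2000 = 0
Collecting terms (coefficients in siemens):
  0.4202·V_1 - 0.002326·V_2 = 5
  0.002826·V_2 - 0.002326·V_1 = 0
Determinant D = (0.4202)(0.002826) - (-0.002326)(-0.002326) = 0.001182
V_1 = [(5)(0.002826) - (-0.002326)(0)]/D = 11.95 V
V_2 = [(0.4202)(0) - (5)(-0.002326)]/D = 9.838 V
V_th = V_2 - V_3 = 9.838 - 0 = 9.838 V
Step 2 — R_th: zero the source — replace V1 by a short circuit (node 3 merges into node 0) — and find the resistance seen between A (node 2) and B (node 0).
Reduce the network between node 2 (A) and node 0 (B) by series/parallel combination:
  Rp1 = R1 ‖ R3 (parallel, both between nodes 0 and 1) = 1/(1/2.4 + 1/820) = 2.393 Ω
  Rs1 = R2 + Rp1 (series, joined only at node 1) = 430 + 2.393 = 432.4 Ω
  Rp2 = R4 ‖ Rs1 (parallel, both between nodes 0 and 2) = 1/(1/2000 + 1/432.4) = 355.5 Ω
R_th = 355.5 Ω
I_n = V_th/R_th = 9.838/355.5 = 0.02767 A, and R_n = R_th = 355.5 Ω

Final answer: I_n = 0.02767 A, R_n = 355.5 Ω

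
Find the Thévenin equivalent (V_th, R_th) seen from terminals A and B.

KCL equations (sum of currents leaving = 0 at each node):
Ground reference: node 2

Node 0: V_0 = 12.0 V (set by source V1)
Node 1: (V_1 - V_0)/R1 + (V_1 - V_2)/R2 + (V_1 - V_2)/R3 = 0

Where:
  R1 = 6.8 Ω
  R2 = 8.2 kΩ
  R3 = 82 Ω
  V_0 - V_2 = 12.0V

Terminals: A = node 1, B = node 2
Step 1 — V_th is the open-circuit voltage V_A - V_B (nothing connected across the terminals).
Nodal analysis, taking node 2 as the 0 V reference.
Source V1 fixes V_0 = 12 V.
KCL at each unknown node (sum of currents leaving = 0; resistances in Ω):
  Node 1: (V_1 - 12)/6.8 + (V_1 - 0)/8200 + (V_1 - 0)/82 = 0
Collecting terms: 0.1594 × V_1 = 1.765  =>  V_1 = 11.07 V
V_th = V_1 - V_2 = 11.07 - 0 = 11.07 V
Step 2 — R_th: zero the source — replace V1 by a short circuit (node 2 merges into node 0) — and find the resistance seen between A (node 1) and B (node 0).
Reduce the network between node 1 (A) and node 0 (B) by series/parallel combination:
  Rp1 = R1 ‖ R2 ‖ R3 (parallel, all between nodes 0 and 1) = 1/(1/6.8 + 1/8200 + 1/82) = 6.274 Ω
R_th = 6.274 Ω

Final answer: V_th = 11.07 V, R_th = 6.274 Ω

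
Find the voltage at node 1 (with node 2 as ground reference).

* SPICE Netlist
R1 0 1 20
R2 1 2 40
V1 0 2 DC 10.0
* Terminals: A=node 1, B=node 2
Nodal analysis, taking node 2 as the 0 V reference.
Source V1 fixes V_0 = 10 V.
KCL at each unknown node (sum of currents leaving = 0; resistances in Ω):
  Node 1: (V_1 - 10)/20 + (V_1 - 0)/40 = 0
Collecting terms: 0.075 × V_1 = 0.5  =>  V_1 = 6.667 V
The requested potential is V_1 = 6.667 V.

Final answer: V_1 = 6.667 V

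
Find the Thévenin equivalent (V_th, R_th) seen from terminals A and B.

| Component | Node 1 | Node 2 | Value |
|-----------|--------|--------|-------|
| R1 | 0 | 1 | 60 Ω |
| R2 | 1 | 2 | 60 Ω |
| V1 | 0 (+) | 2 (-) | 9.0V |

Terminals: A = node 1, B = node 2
Step 1 — V_th is the open-circuit voltage V_A - V_B (nothing connected across the terminals).
Nodal analysis, taking node 2 as the 0 V reference.
Source V1 fixes V_0 = 9 V.
KCL at each unknown node (sum of currents leaving = 0; resistances in Ω):
  Node 1: (V_1 - 9)/60 + (V_1 - 0)/60 = 0
Collecting terms: 0.03333 × V_1 = 0.15  =>  V_1 = 4.5 V
V_th = V_1 - V_2 = 4.5 - 0 = 4.5 V
Step 2 — R_th: zero the source — replace V1 by a short circuit (node 2 merges into node 0) — and find the resistance seen between A (node 1) and B (node 0).
Reduce the network between node 1 (A) and node 0 (B) by series/parallel combination:
  Rp1 = R1 ‖ R2 (parallel, both between nodes 0 and 1) = 1/(1/60 + 1/60) = 30 Ω
R_th = 30 Ω

Final answer: V_th = 4.5 V, R_th = 30 Ω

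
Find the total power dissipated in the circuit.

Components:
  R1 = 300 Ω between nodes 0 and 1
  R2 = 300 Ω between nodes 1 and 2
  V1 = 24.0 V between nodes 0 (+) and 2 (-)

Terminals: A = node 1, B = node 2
Nodal analysis, taking node 2 as the 0 V reference.
Source V1 fixes V_0 = 24 V.
KCL at each unknown node (sum of currents leaving = 0; resistances in Ω):
  Node 1: (V_1 - 24)/300 + (V_1 - 0)/300 = 0
Collecting terms: 0.006667 × V_1 = 0.08  =>  V_1 = 12 V
Power in each resistor, P = (ΔV)²/R:
  P_R1 = (24 - 12)²/300 = 0.48 W
  P_R2 = (12 - 0)²/300 = 0.48 W
P_total = P_R1 + P_R2 = 0.96 W

Final answer: 0.96 W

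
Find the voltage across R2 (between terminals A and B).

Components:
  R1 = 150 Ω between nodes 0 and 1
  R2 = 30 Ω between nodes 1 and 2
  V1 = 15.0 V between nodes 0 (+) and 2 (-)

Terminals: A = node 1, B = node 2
R1 and R2 are in series across V1 (node 0 → node 1 → node 2), and the output A–B is taken across R2, so this is a voltage divider.
Series current: I = V1/(R1 + R2) = 15/(150 + 30) = 15/180 = 0.08333 A
V_R2 = I × R2 = V1 × R2/(R1 + R2) = 15 × 30/180 = 2.5 V

Final answer: 2.5 V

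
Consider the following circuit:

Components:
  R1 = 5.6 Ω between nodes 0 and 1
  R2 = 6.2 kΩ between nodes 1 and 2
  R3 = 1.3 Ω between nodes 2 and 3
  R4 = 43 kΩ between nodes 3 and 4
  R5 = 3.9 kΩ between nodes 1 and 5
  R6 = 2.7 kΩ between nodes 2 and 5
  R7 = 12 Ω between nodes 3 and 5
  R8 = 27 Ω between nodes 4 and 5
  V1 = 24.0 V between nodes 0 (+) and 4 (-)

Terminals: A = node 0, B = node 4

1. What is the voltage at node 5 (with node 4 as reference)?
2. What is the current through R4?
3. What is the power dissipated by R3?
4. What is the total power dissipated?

Nodal analysis, taking node 4 as the 0 V reference.
Source V1 fixes V_0 = 24 V.
KCL at each unknown node (sum of currents leaving = 0; resistances in Ω):
  Node 1: (V_1 - 24)/5.6 + (V_1 - V_2)/6200 + (V_1 - V_5)/3900 = 0
  Node 2: (V_2 - V_1)/6200 + (V_2 - V_3)/1.3 + (V_2 - V_5)/2700 = 0
  Node 3: (V_3 - V_2)/1.3 + (V_3 - 0)/43000 + (V_3 - V_5)/12 = 0
  Node 5: (V_5 - V_1)/3900 + (V_5 - V_2)/2700 + (V_5 - V_3)/12 + (V_5 - 0)/27 = 0
Collecting terms (coefficients in siemens):
  0.179·V_1 - 0.0001613·V_2 - 0.0002564·V_5 = 4.286
  0.7698·V_2 - 0.0001613·V_1 - 0.7692·V_3 - 0.0003704·V_5 = 0
  0.8526·V_3 - 0.7692·V_2 - 0.08333·V_5 = 0
  0.121·V_5 - 0.0002564·V_1 - 0.0003704·V_2 - 0.08333·V_3 = 0
Solving these 4 simultaneous equations (Gaussian elimination) gives:
  V_1 = 23.94 V, V_2 = 0.317 V, V_3 = 0.312 V, V_5 = 0.2666 V
Part 1:
  Read off the nodal solution: V_5 = 0.2666 V
Part 2:
  I_R4 = (V_3 - V_4)/R4 = (0.312 - 0)/43000 = 0.000007257 A
  Magnitude: I_R4 = 0.000007257 A
Part 3:
  I_R3 = (V_2 - V_3)/R3 = (0.317 - 0.312)/1.3 = 0.003792 A
  P_R3 = I_R3² × R3 = (0.003792)² × 1.3 = 0.0000187 W
Part 4:
  Power in each resistor, P = (ΔV)²/R:
    P_R1 = (24 - 23.94)²/5.6 = 0.0005469 W
    P_R2 = (23.94 - 0.317)²/6200 = 0.09004 W
    P_R3 = (0.317 - 0.312)²/1.3 = 0.0000187 W
    P_R4 = (0.312 - 0)²/43000 = 0.000002264 W
    P_R5 = (23.94 - 0.2666)²/3900 = 0.1438 W
    P_R6 = (0.317 - 0.2666)²/2700 = 0.0000009389 W
    P_R7 = (0.312 - 0.2666)²/12 = 0.0001719 W
    P_R8 = (0 - 0.2666)²/27 = 0.002633 W
  P_total = P_R1 + P_R2 + P_R3 + P_R4 + P_R5 + P_R6 + P_R7 + P_R8 = 0.2372 W

Final answers:
1. V_5 = 0.2666 V
2. I_R4 = 7.257e-06 A
3. P_R3 = 1.87e-05 W
4. P_total = 0.2372 W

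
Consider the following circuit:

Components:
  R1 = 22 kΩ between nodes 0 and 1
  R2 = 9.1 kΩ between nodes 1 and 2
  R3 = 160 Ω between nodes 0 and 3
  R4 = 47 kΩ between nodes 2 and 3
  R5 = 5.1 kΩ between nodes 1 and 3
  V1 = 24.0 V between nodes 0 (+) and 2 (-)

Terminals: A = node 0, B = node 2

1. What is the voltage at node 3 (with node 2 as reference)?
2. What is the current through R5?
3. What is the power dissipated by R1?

Nodal analysis, taking node 2 as the 0 V reference.
Source V1 fixes V_0 = 24 V.
KCL at each unknown node (sum of currents leaving = 0; resistances in Ω):
  Node 1: (V_1 - 24)/22000 + (V_1 - 0)/9100 + (V_1 - V_3)/5100 = 0
  Node 3: (V_3 - 24)/160 + (V_3 - 0)/47000 + (V_3 - V_1)/5100 = 0
Collecting terms (coefficients in siemens):
  0.0003514·V_1 - 0.0001961·V_3 = 0.001091
  0.006467·V_3 - 0.0001961·V_1 = 0.15
Determinant D = (0.0003514)(0.006467) - (-0.0001961)(-0.0001961) = 0.000002234
V_1 = [(0.001091)(0.006467) - (-0.0001961)(0.15)]/D = 16.32 V
V_3 = [(0.0003514)(0.15) - (0.001091)(-0.0001961)]/D = 23.69 V
Part 1:
  Read off the nodal solution: V_3 = 23.69 V
Part 2:
  I_R5 = (V_1 - V_3)/R5 = (16.32 - 23.69)/5100 = -0.001445 A
  Magnitude: I_R5 = 0.001445 A
Part 3:
  I_R1 = (V_0 - V_1)/R1 = (24 - 16.32)/22000 = 0.000349 A
  P_R1 = I_R1² × R1 = (0.000349)² × 22000 = 0.00268 W

Final answers:
1. V_3 = 23.69 V
2. I_R5 = 0.001445 A
3. P_R1 = 0.00268 W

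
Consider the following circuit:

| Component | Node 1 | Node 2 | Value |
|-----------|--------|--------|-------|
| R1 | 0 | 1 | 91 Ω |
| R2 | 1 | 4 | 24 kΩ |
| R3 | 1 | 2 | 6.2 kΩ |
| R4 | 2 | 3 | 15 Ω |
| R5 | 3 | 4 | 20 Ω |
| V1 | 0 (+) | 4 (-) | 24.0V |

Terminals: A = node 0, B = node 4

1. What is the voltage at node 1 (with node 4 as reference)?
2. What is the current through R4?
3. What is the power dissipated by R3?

Nodal analysis, taking node 4 as the 0 V reference.
Source V1 fixes V_0 = 24 V.
KCL at each unknown node (sum of currents leaving = 0; resistances in Ω):
  Node 1: (V_1 - 24)/91 + (V_1 - 0)/24000 + (V_1 - V_2)/6200 = 0
  Node 2: (V_2 - V_1)/6200 + (V_2 - V_3)/15 = 0
  Node 3: (V_3 - V_2)/15 + (V_3 - 0)/20 = 0
Collecting terms (coefficients in siemens):
  0.01119·V_1 - 0.0001613·V_2 = 0.2637
  0.06683·V_2 - 0.0001613·V_1 - 0.06667·V_3 = 0
  0.1167·V_3 - 0.06667·V_2 = 0
Solving these 3 simultaneous equations (Gaussian elimination) gives:
  V_1 = 23.57 V, V_2 = 0.1323 V, V_3 = 0.07559 V
Part 1:
  Read off the nodal solution: V_1 = 23.57 V
Part 2:
  I_R4 = (V_2 - V_3)/R4 = (0.1323 - 0.07559)/15 = 0.00378 A
  Magnitude: I_R4 = 0.00378 A
Part 3:
  I_R3 = (V_1 - V_2)/R3 = (23.57 - 0.1323)/6200 = 0.00378 A
  P_R3 = I_R3² × R3 = (0.00378)² × 6200 = 0.08858 W

Final answers:
1. V_1 = 23.57 V
2. I_R4 = 0.00378 A
3. P_R3 = 0.08858 W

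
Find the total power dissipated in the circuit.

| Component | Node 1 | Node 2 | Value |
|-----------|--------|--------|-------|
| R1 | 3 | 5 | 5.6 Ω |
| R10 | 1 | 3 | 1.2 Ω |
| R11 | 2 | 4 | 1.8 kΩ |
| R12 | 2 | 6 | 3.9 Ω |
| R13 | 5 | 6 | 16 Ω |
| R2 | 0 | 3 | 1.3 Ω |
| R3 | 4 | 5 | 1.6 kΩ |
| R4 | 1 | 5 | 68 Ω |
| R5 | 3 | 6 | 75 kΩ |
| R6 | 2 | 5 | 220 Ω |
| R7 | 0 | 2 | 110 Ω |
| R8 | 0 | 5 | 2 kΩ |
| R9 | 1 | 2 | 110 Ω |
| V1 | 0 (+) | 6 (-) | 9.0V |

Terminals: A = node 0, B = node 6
Nodal analysis, taking node 6 as the 0 V reference.
Source V1 fixes V_0 = 9 V.
KCL at each unknown node (sum of currents leaving = 0; resistances in Ω):
  Node 1: (V_1 - V_5)/68 + (V_1 - V_2)/110 + (V_1 - V_3)/1.2 = 0
  Node 2: (V_2 - V_5)/220 + (V_2 - 9)/110 + (V_2 - V_1)/110 + (V_2 - V_4)/1800 + (V_2 - 0)/3.9 = 0
  Node 3: (V_3 - V_5)/5.6 + (V_3 - 9)/1.3 + (V_3 - 0)/75000 + (V_3 - V_1)/1.2 = 0
  Node 4: (V_4 - V_5)/1600 + (V_4 - V_2)/1800 = 0
  Node 5: (V_5 - V_3)/5.6 + (V_5 - V_4)/1600 + (V_5 - V_1)/68 + (V_5 - V_2)/220 + (V_5 - 9)/2000 + (V_5 - 0)/16 = 0
Collecting terms (coefficients in siemens):
  0.8571·V_1 - 0.009091·V_2 - 0.8333·V_3 - 0.01471·V_5 = 0
  0.2797·V_2 - 0.009091·V_1 - 0.0005556·V_4 - 0.004545·V_5 = 0.08182
  1.781·V_3 - 0.8333·V_1 - 0.1786·V_5 = 6.923
  0.001181·V_4 - 0.0005556·V_2 - 0.000625·V_5 = 0
  0.2614·V_5 - 0.01471·V_1 - 0.004545·V_2 - 0.1786·V_3 - 0.000625·V_4 = 0.0045
Solving these 5 simultaneous equations (Gaussian elimination) gives:
  V_1 = 8.253 V, V_2 = 0.669 V, V_3 = 8.372 V, V_4 = 3.608 V
  V_5 = 6.22 V
Power in each resistor, P = (ΔV)²/R:
  P_R1 = (8.372 - 6.22)²/5.6 = 0.827 W
  P_R2 = (9 - 8.372)²/1.3 = 0.3036 W
  P_R3 = (3.608 - 6.22)²/1600 = 0.004264 W
  P_R4 = (8.253 - 6.22)²/68 = 0.06081 W
  P_R5 = (8.372 - 0)²/75000 = 0.0009345 W
  P_R6 = (0.669 - 6.22)²/220 = 0.14 W
  P_R7 = (9 - 0.669)²/110 = 0.631 W
  P_R8 = (9 - 6.22)²/2000 = 0.003865 W
  P_R9 = (8.253 - 0.669)²/110 = 0.5229 W
  P_R10 = (8.253 - 8.372)²/1.2 = 0.01173 W
  P_R11 = (0.669 - 3.608)²/1800 = 0.004797 W
  P_R12 = (0.669 - 0)²/3.9 = 0.1148 W
  P_R13 = (6.22 - 0)²/16 = 2.418 W
P_total = P_R1 + P_R2 + P_R3 + P_R4 + P_R5 + P_R6 + P_R7 + P_R8 + P_R9 + P_R10 + P_R11 + P_R12 + P_R13 = 5.043 W

Final answer: 5.043 W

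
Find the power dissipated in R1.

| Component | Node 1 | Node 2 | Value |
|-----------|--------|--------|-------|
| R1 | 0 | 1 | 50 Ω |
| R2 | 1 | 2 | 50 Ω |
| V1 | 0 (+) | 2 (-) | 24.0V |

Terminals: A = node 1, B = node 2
Nodal analysis, taking node 2 as the 0 V reference.
Source V1 fixes V_0 = 24 V.
KCL at each unknown node (sum of currents leaving = 0; resistances in Ω):
  Node 1: (V_1 - 24)/50 + (V_1 - 0)/50 = 0
Collecting terms: 0.04 × V_1 = 0.48  =>  V_1 = 12 V
I_R1 = (V_0 - V_1)/R1 = (24 - 12)/50 = 0.24 A
P_R1 = I_R1² × R1 = (0.24)² × 50 = 2.88 W

Final answer: 2.88 W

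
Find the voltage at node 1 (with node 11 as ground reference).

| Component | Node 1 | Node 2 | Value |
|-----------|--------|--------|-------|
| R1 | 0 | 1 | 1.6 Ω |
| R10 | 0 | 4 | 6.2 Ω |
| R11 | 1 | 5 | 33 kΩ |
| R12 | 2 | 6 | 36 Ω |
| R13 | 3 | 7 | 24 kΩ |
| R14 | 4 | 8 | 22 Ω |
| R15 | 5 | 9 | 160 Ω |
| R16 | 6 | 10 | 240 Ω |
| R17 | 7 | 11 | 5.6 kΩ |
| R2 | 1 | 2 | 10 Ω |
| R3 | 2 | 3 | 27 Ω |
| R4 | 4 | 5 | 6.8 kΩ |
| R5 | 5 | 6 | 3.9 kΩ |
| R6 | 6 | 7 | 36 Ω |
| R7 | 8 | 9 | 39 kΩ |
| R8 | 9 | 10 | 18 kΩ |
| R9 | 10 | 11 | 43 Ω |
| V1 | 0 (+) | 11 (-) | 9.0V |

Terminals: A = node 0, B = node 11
Nodal analysis, taking node 11 as the 0 V reference.
Source V1 fixes V_0 = 9 V.
KCL at each unknown node (sum of currents leaving = 0; resistances in Ω):
  Node 1: (V_1 - 9)/1.6 + (V_1 - V_2)/10 + (V_1 - V_5)/33000 = 0
  Node 2: (V_2 - V_1)/10 + (V_2 - V_3)/27 + (V_2 - V_6)/36 = 0
  Node 3: (V_3 - V_2)/27 + (V_3 - V_7)/24000 = 0
  Node 4: (V_4 - V_5)/6800 + (V_4 - 9)/6.2 + (V_4 - V_8)/22 = 0
  Node 5: (V_5 - V_4)/6800 + (V_5 - V_6)/3900 + (V_5 - V_1)/33000 + (V_5 - V_9)/160 = 0
  Node 6: (V_6 - V_5)/3900 + (V_6 - V_7)/36 + (V_6 - V_2)/36 + (V_6 - V_10)/240 = 0
  Node 7: (V_7 - V_6)/36 + (V_7 - V_3)/24000 + (V_7 - 0)/5600 = 0
  Node 8: (V_8 - V_9)/39000 + (V_8 - V_4)/22 = 0
  Node 9: (V_9 - V_8)/39000 + (V_9 - V_10)/18000 + (V_9 - V_5)/160 = 0
  Node 10: (V_10 - V_9)/18000 + (V_10 - 0)/43 + (V_10 - V_6)/240 = 0
Collecting terms (coefficients in siemens):
  0.725·V_1 - 0.1·V_2 - 0.0000303·V_5 = 5.625
  0.1648·V_2 - 0.1·V_1 - 0.03704·V_3 - 0.02778·V_6 = 0
  0.03708·V_3 - 0.03704·V_2 - 0.00004167·V_7 = 0
  0.2069·V_4 - 0.0001471·V_5 - 0.04545·V_8 = 1.452
  0.006684·V_5 - 0.0000303·V_1 - 0.0001471·V_4 - 0.0002564·V_6 - 0.00625·V_9 = 0
  0.05998·V_6 - 0.02778·V_2 - 0.0002564·V_5 - 0.02778·V_7 - 0.004167·V_10 = 0
  0.028·V_7 - 0.00004167·V_3 - 0.02778·V_6 = 0
  0.04548·V_8 - 0.04545·V_4 - 0.00002564·V_9 = 0
  0.006331·V_9 - 0.00625·V_5 - 0.00002564·V_8 - 0.00005556·V_10 = 0
  0.02748·V_10 - 0.004167·V_6 - 0.00005556·V_9 = 0
Solving these 10 simultaneous equations (Gaussian elimination) gives:
  V_1 = 8.955 V, V_2 = 8.671 V, V_3 = 8.67 V, V_4 = 8.998 V
  V_5 = 7.488 V, V_6 = 7.651 V, V_7 = 7.603 V, V_8 = 8.997 V
  V_9 = 7.439 V, V_10 = 1.175 V
The requested potential is V_1 = 8.955 V.

Final answer: V_1 = 8.955 V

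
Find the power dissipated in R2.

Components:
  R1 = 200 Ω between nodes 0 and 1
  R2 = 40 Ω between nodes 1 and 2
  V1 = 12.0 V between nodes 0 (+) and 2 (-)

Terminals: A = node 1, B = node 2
Nodal analysis, taking node 2 as the 0 V reference.
Source V1 fixes V_0 = 12 V.
KCL at each unknown node (sum of currents leaving = 0; resistances in Ω):
  Node 1: (V_1 - 12)/200 + (V_1 - 0)/40 = 0
Collecting terms: 0.03 × V_1 = 0.06  =>  V_1 = 2 V
I_R2 = (V_1 - V_2)/R2 = (2 - 0)/40 = 0.05 A
P_R2 = I_R2² × R2 = (0.05)² × 40 = 0.1 W

Final answer: 0.1 W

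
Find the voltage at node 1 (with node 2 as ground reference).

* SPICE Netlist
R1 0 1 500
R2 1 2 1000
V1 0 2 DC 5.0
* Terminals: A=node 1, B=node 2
Nodal analysis, taking node 2 as the 0 V reference.
Source V1 fixes V_0 = 5 V.
KCL at each unknown node (sum of currents leaving = 0; resistances in Ω):
  Node 1: (V_1 - 5)/500 + (V_1 - 0)/1000 = 0
Collecting terms: 0.003 × V_1 = 0.01  =>  V_1 = 3.333 V
The requested potential is V_1 = 3.333 V.

Final answer: V_1 = 3.333 V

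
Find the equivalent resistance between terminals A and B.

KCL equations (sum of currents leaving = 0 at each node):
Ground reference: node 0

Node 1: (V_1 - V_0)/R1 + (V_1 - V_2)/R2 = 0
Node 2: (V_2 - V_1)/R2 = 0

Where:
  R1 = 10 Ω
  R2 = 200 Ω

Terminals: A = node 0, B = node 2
Reduce the network between node 0 (A) and node 2 (B) by series/parallel combination:
  Rs1 = R1 + R2 (series, joined only at node 1) = 10 + 200 = 210 Ω
R_eq = 210 Ω

Final answer: 210 Ω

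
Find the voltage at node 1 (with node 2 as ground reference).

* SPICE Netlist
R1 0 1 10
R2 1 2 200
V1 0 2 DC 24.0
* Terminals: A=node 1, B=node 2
Nodal analysis, taking node 2 as the 0 V reference.
Source V1 fixes V_0 = 24 V.
KCL at each unknown node (sum of currents leaving = 0; resistances in Ω):
  Node 1: (V_1 - 24)/10 + (V_1 - 0)/200 = 0
Collecting terms: 0.105 × V_1 = 2.4  =>  V_1 = 22.86 V
The requested potential is V_1 = 22.86 V.

Final answer: V_1 = 22.86 V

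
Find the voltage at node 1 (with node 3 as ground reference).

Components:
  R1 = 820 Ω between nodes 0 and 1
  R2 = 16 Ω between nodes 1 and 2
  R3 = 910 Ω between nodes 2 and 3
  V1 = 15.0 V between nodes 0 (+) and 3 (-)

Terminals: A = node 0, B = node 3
Nodal analysis, taking node 3 as the 0 V reference.
Source V1 fixes V_0 = 15 V.
KCL at each unknown node (sum of currents leaving = 0; resistances in Ω):
  Node 1: (V_1 - 15)/820 + (V_1 - V_2)/16 = 0
  Node 2: (V_2 - V_1)/16 + (V_2 - 0)/910 = 0
Collecting terms (coefficients in siemens):
  0.06372·V_1 - 0.0625·V_2 = 0.01829
  0.0636·V_2 - 0.0625·V_1 = 0
Determinant D = (0.06372)(0.0636) - (-0.0625)(-0.0625) = 0.0001462
V_1 = [(0.01829)(0.0636) - (-0.0625)(0)]/D = 7.955 V
V_2 = [(0.06372)(0) - (0.01829)(-0.0625)]/D = 7.818 V
The requested potential is V_1 = 7.955 V.

Final answer: V_1 = 7.955 V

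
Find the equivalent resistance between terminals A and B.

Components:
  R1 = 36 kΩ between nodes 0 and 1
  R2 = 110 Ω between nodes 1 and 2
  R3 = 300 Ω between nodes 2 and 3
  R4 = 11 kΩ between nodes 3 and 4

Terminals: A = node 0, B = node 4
Reduce the network between node 0 (A) and node 4 (B) by series/parallel combination:
  Rs1 = R1 + R2 (series, joined only at node 1) = 36000 + 110 = 36110 Ω
  Rs2 = R3 + Rs1 (series, joined only at node 2) = 300 + 36110 = 36410 Ω
  Rs3 = R4 + Rs2 (series, joined only at node 3) = 11000 + 36410 = 47410 Ω
R_eq = 47.41 kΩ

Final answer: 47.41 kΩ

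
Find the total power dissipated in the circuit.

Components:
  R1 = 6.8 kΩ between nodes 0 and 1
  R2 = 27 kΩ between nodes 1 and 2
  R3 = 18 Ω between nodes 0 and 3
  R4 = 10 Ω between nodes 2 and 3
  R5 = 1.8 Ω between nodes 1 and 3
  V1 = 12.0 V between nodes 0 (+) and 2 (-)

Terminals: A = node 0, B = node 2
Nodal analysis, taking node 2 as the 0 V reference.
Source V1 fixes V_0 = 12 V.
KCL at each unknown node (sum of currents leaving = 0; resistances in Ω):
  Node 1: (V_1 - 12)/6800 + (V_1 - 0)/27000 + (V_1 - V_3)/1.8 = 0
  Node 3: (V_3 - 12)/18 + (V_3 - 0)/10 + (V_3 - V_1)/1.8 = 0
Collecting terms (coefficients in siemens):
  0.5557·V_1 - 0.5556·V_3 = 0.001765
  0.7111·V_3 - 0.5556·V_1 = 0.6667
Determinant D = (0.5557)(0.7111) - (-0.5556)(-0.5556) = 0.08655
V_1 = [(0.001765)(0.7111) - (-0.5556)(0.6667)]/D = 4.294 V
V_3 = [(0.5557)(0.6667) - (0.001765)(-0.5556)]/D = 4.292 V
Power in each resistor, P = (ΔV)²/R:
  P_R1 = (12 - 4.294)²/6800 = 0.008733 W
  P_R2 = (4.294 - 0)²/27000 = 0.0006828 W
  P_R3 = (12 - 4.292)²/18 = 3.301 W
  P_R4 = (0 - 4.292)²/10 = 1.842 W
  P_R5 = (4.294 - 4.292)²/1.8 = 0.000001708 W
P_total = P_R1 + P_R2 + P_R3 + P_R4 + P_R5 = 5.152 W

Final answer: 5.152 W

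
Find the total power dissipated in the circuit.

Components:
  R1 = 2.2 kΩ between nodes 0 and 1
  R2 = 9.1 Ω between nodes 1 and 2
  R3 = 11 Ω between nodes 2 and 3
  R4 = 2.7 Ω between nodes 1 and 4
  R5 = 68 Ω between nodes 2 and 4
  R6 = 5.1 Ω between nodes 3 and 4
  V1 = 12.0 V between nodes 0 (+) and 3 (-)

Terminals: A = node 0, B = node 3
Nodal analysis, taking node 3 as the 0 V reference.
Source V1 fixes V_0 = 12 V.
KCL at each unknown node (sum of currents leaving = 0; resistances in Ω):
  Node 1: (V_1 - 12)/2200 + (V_1 - V_2)/9.1 + (V_1 - V_4)/2.7 = 0
  Node 2: (V_2 - V_1)/9.1 + (V_2 - 0)/11 + (V_2 - V_4)/68 = 0
  Node 4: (V_4 - V_1)/2.7 + (V_4 - V_2)/68 + (V_4 - 0)/5.1 = 0
Collecting terms (coefficients in siemens):
  0.4807·V_1 - 0.1099·V_2 - 0.3704·V_4 = 0.005455
  0.2155·V_2 - 0.1099·V_1 - 0.01471·V_4 = 0
  0.5812·V_4 - 0.3704·V_1 - 0.01471·V_2 = 0
Solving these 3 simultaneous equations (Gaussian elimination) gives:
  V_1 = 0.03055 V, V_2 = 0.01693 V, V_4 = 0.0199 V
Power in each resistor, P = (ΔV)²/R:
  P_R1 = (12 - 0.03055)²/2200 = 0.06512 W
  P_R2 = (0.03055 - 0.01693)²/9.1 = 0.00002036 W
  P_R3 = (0.01693 - 0)²/11 = 0.00002607 W
  P_R4 = (0.03055 - 0.0199)²/2.7 = 0.00004201 W
  P_R5 = (0.01693 - 0.0199)²/68 = 0.000000129 W
  P_R6 = (0 - 0.0199)²/5.1 = 0.00007762 W
P_total = P_R1 + P_R2 + P_R3 + P_R4 + P_R5 + P_R6 = 0.06529 W

Final answer: 0.06529 W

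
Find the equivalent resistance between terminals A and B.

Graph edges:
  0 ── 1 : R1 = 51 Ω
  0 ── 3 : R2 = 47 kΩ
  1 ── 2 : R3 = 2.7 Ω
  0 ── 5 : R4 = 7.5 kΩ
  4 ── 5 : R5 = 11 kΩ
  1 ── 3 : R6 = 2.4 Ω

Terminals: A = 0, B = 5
Reduce the network between node 0 (A) and node 5 (B) by series/parallel combination:
  R3 touches the rest of the network only at node 1 (its other end, node 2, goes nowhere), so no current can flow through it — remove it.
  Rs1 = R1 + R6 (series, joined only at node 1) = 51 + 2.4 = 53.4 Ω
  Rp1 = R2 ‖ Rs1 (parallel, both between nodes 0 and 3) = 1/(1/47000 + 1/53.4) = 53.34 Ω
  Rp1 touches the rest of the network only at node 0 (its other end, node 3, goes nowhere), so no current can flow through it — remove it.
  R5 touches the rest of the network only at node 5 (its other end, node 4, goes nowhere), so no current can flow through it — remove it.
R_eq = 7.5 kΩ

Final answer: 7.5 kΩ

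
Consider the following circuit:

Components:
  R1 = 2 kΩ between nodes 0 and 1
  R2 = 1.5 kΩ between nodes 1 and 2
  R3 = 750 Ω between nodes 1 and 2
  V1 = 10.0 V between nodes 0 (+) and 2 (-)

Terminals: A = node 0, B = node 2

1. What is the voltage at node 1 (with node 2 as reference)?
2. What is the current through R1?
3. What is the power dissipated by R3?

Nodal analysis, taking node 2 as the 0 V reference.
Source V1 fixes V_0 = 10 V.
KCL at each unknown node (sum of currents leaving = 0; resistances in Ω):
  Node 1: (V_1 - 10)/2000 + (V_1 - 0)/1500 + (V_1 - 0)/750 = 0
Collecting terms: 0.0025 × V_1 = 0.005  =>  V_1 = 2 V
Part 1:
  Read off the nodal solution: V_1 = 2 V
Part 2:
  I_R1 = (V_0 - V_1)/R1 = (10 - 2)/2000 = 0.004 A
  Magnitude: I_R1 = 0.004 A
Part 3:
  I_R3 = (V_1 - V_2)/R3 = (2 - 0)/750 = 0.002667 A
  P_R3 = I_R3² × R3 = (0.002667)² × 750 = 0.005333 W

Final answers:
1. V_1 = 2 V
2. I_R1 = 0.004 A
3. P_R3 = 0.005333 W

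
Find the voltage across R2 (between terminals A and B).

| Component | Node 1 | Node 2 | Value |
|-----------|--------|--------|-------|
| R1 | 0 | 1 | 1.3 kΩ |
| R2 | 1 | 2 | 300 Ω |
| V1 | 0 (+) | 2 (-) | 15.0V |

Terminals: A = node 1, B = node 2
R1 and R2 are in series across V1 (node 0 → node 1 → node 2), and the output A–B is taken across R2, so this is a voltage divider.
Series current: I = V1/(R1 + R2) = 15/(1300 + 300) = 15/1600 = 0.009375 A
V_R2 = I × R2 = V1 × R2/(R1 + R2) = 15 × 300/1600 = 2.812 V

Final answer: 2.812 V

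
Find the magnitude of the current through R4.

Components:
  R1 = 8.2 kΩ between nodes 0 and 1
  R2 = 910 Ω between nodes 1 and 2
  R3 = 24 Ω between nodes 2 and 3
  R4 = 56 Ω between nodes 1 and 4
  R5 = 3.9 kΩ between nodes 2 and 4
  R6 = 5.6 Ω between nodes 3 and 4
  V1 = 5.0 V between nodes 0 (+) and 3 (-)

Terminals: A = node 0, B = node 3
Nodal analysis, taking node 3 as the 0 V reference.
Source V1 fixes V_0 = 5 V.
KCL at each unknown node (sum of currents leaving = 0; resistances in Ω):
  Node 1: (V_1 - 5)/8200 + (V_1 - V_2)/910 + (V_1 - V_4)/56 = 0
  Node 2: (V_2 - V_1)/910 + (V_2 - 0)/24 + (V_2 - V_4)/3900 = 0
  Node 4: (V_4 - V_1)/56 + (V_4 - V_2)/3900 + (V_4 - 0)/5.6 = 0
Collecting terms (coefficients in siemens):
  0.01908·V_1 - 0.001099·V_2 - 0.01786·V_4 = 0.0006098
  0.04302·V_2 - 0.001099·V_1 - 0.0002564·V_4 = 0
  0.1967·V_4 - 0.01786·V_1 - 0.0002564·V_2 = 0
Solving these 3 simultaneous equations (Gaussian elimination) gives:
  V_1 = 0.03499 V, V_2 = 0.0009126 V, V_4 = 0.003178 V
I_R4 = (V_1 - V_4)/R4 = (0.03499 - 0.003178)/56 = 0.000568 A
|I_R4| = 0.000568 A

Final answer: |I_R4| = 0.000568 A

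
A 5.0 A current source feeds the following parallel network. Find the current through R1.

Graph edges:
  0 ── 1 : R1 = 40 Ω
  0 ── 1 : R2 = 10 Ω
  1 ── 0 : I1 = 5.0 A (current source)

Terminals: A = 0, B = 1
All resistors sit directly between nodes 0 and 1, so they are in parallel and share one voltage V; the full source current 5 A splits among them.
1/R_par = 1/40 + 1/10 = 0.125 S  =>  R_par = 8 Ω
V = I × R_par = 5 × 8 = 40 V
I_R1 = V/R1 = 40/40 = 1 A

Final answer: 1 A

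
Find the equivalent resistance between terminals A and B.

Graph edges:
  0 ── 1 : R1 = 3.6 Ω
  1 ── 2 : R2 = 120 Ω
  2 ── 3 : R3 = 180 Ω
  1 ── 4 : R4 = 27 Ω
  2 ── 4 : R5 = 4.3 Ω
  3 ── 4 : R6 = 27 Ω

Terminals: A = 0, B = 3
The network is not a plain series/parallel combination. Inject a 1 A test current into terminal A (node 0) and return it from terminal B (node 3); then R_eq = V_A / (1 A).
Nodal analysis, taking node 3 as the 0 V reference.
Current source I_test pushes 1 A into node 0 and draws it out of node 3.
KCL at each unknown node (sum of currents leaving = 0; resistances in Ω):
  Node 0: (V_0 - V_1)/3.6 - 1 = 0
  Node 1: (V_1 - V_0)/3.6 + (V_1 - V_2)/120 + (V_1 - V_4)/27 = 0
  Node 2: (V_2 - V_1)/120 + (V_2 - 0)/180 + (V_2 - V_4)/4.3 = 0
  Node 4: (V_4 - V_1)/27 + (V_4 - V_2)/4.3 + (V_4 - 0)/27 = 0
Collecting terms (coefficients in siemens):
  0.2778·V_0 - 0.2778·V_1 = 1
  0.3231·V_1 - 0.2778·V_0 - 0.008333·V_2 - 0.03704·V_4 = 0
  0.2464·V_2 - 0.008333·V_1 - 0.2326·V_4 = 0
  0.3066·V_4 - 0.03704·V_1 - 0.2326·V_2 = 0
Solving these 4 simultaneous equations (Gaussian elimination) gives:
  V_0 = 49.13 V, V_1 = 45.53 V, V_2 = 23.67 V, V_4 = 23.45 V
R_eq = V_0 / 1 A = 49.13 Ω

Final answer: 49.13 Ω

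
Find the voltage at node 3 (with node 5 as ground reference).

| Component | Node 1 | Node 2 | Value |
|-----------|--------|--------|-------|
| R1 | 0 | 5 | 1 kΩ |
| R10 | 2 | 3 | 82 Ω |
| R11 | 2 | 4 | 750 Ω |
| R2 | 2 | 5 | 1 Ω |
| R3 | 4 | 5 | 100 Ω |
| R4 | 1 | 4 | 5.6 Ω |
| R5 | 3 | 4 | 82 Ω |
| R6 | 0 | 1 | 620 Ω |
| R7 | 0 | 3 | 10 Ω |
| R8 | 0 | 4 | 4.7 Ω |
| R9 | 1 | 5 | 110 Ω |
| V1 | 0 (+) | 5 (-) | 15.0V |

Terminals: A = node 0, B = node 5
Nodal analysis, taking node 5 as the 0 V reference.
Source V1 fixes V_0 = 15 V.
KCL at each unknown node (sum of currents leaving = 0; resistances in Ω):
  Node 1: (V_1 - V_4)/5.6 + (V_1 - 15)/620 + (V_1 - 0)/110 = 0
  Node 2: (V_2 - 0)/1 + (V_2 - V_3)/82 + (V_2 - V_4)/750 = 0
  Node 3: (V_3 - V_4)/82 + (V_3 - 15)/10 + (V_3 - V_2)/82 = 0
  Node 4: (V_4 - 0)/100 + (V_4 - V_1)/5.6 + (V_4 - V_3)/82 + (V_4 - 15)/4.7 + (V_4 - V_2)/750 = 0
Collecting terms (coefficients in siemens):
  0.1893·V_1 - 0.1786·V_4 = 0.02419
  1.014·V_2 - 0.0122·V_3 - 0.001333·V_4 = 0
  0.1244·V_3 - 0.0122·V_2 - 0.0122·V_4 = 1.5
  0.4149·V_4 - 0.1786·V_1 - 0.001333·V_2 - 0.0122·V_3 = 3.191
Solving these 4 simultaneous equations (Gaussian elimination) gives:
  V_1 = 13.06 V, V_2 = 0.1795 V, V_3 = 13.42 V, V_4 = 13.71 V
The requested potential is V_3 = 13.42 V.

Final answer: V_3 = 13.42 V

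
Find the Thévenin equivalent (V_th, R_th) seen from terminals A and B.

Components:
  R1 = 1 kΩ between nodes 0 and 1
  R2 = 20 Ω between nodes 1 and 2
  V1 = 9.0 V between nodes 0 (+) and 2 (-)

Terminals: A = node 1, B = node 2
Step 1 — V_th is the open-circuit voltage V_A - V_B (nothing connected across the terminals).
Nodal analysis, taking node 2 as the 0 V reference.
Source V1 fixes V_0 = 9 V.
KCL at each unknown node (sum of currents leaving = 0; resistances in Ω):
  Node 1: (V_1 - 9)/1000 + (V_1 - 0)/20 = 0
Collecting terms: 0.051 × V_1 = 0.009  =>  V_1 = 0.1765 V
V_th = V_1 - V_2 = 0.1765 - 0 = 0.1765 V
Step 2 — R_th: zero the source — replace V1 by a short circuit (node 2 merges into node 0) — and find the resistance seen between A (node 1) and B (node 0).
Reduce the network between node 1 (A) and node 0 (B) by series/parallel combination:
  Rp1 = R1 ‖ R2 (parallel, both between nodes 0 and 1) = 1/(1/1000 + 1/20) = 19.61 Ω
R_th = 19.61 Ω

Final answer: V_th = 0.1765 V, R_th = 19.61 Ω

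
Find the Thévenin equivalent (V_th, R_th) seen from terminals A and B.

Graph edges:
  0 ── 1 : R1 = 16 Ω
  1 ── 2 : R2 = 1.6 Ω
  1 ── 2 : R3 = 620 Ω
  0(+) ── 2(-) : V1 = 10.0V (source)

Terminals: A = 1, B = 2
Step 1 — V_th is the open-circuit voltage V_A - V_B (nothing connected across the terminals).
Nodal analysis, taking node 2 as the 0 V reference.
Source V1 fixes V_0 = 10 V.
KCL at each unknown node (sum of currents leaving = 0; resistances in Ω):
  Node 1: (V_1 - 10)/16 + (V_1 - 0)/1.6 + (V_1 - 0)/620 = 0
Collecting terms: 0.6891 × V_1 = 0.625  =>  V_1 = 0.907 V
V_th = V_1 - V_2 = 0.907 - 0 = 0.907 V
Step 2 — R_th: zero the source — replace V1 by a short circuit (node 2 merges into node 0) — and find the resistance seen between A (node 1) and B (node 0).
Reduce the network between node 1 (A) and node 0 (B) by series/parallel combination:
  Rp1 = R1 ‖ R2 ‖ R3 (parallel, all between nodes 0 and 1) = 1/(1/16 + 1/1.6 + 1/620) = 1.451 Ω
R_th = 1.451 Ω

Final answer: V_th = 0.907 V, R_th = 1.451 Ω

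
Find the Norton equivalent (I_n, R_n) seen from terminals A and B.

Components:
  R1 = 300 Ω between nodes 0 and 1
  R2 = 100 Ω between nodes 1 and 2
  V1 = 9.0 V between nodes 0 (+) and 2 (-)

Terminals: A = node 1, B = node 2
Find the Thévenin equivalent first; then I_n = V_th/R_th and R_n = R_th.
Step 1 — V_th is the open-circuit voltage V_A - V_B (nothing connected across the terminals).
Nodal analysis, taking node 2 as the 0 V reference.
Source V1 fixes V_0 = 9 V.
KCL at each unknown node (sum of currents leaving = 0; resistances in Ω):
  Node 1: (V_1 - 9)/300 + (V_1 - 0)/100 = 0
Collecting terms: 0.01333 × V_1 = 0.03  =>  V_1 = 2.25 V
V_th = V_1 - V_2 = 2.25 - 0 = 2.25 V
Step 2 — R_th: zero the source — replace V1 by a short circuit (node 2 merges into node 0) — and find the resistance seen between A (node 1) and B (node 0).
Reduce the network between node 1 (A) and node 0 (B) by series/parallel combination:
  Rp1 = R1 ‖ R2 (parallel, both between nodes 0 and 1) = 1/(1/300 + 1/100) = 75 Ω
R_th = 75 Ω
I_n = V_th/R_th = 2.25/75 = 0.03 A, and R_n = R_th = 75 Ω

Final answer: I_n = 0.03 A, R_n = 75 Ω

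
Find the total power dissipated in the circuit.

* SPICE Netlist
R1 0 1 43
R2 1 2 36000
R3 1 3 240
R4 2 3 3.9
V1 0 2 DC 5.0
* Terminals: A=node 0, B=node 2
Nodal analysis, taking node 2 as the 0 V reference.
Source V1 fixes V_0 = 5 V.
KCL at each unknown node (sum of currents leaving = 0; resistances in Ω):
  Node 1: (V_1 - 5)/43 + (V_1 - 0)/36000 + (V_1 - V_3)/240 = 0
  Node 3: (V_3 - V_1)/240 + (V_3 - 0)/3.9 = 0
Collecting terms (coefficients in siemens):
  0.02745·V_1 - 0.004167·V_3 = 0.1163
  0.2606·V_3 - 0.004167·V_1 = 0
Determinant D = (0.02745)(0.2606) - (-0.004167)(-0.004167) = 0.007136
V_1 = [(0.1163)(0.2606) - (-0.004167)(0)]/D = 4.246 V
V_3 = [(0.02745)(0) - (0.1163)(-0.004167)]/D = 0.0679 V
Power in each resistor, P = (ΔV)²/R:
  P_R1 = (5 - 4.246)²/43 = 0.01321 W
  P_R2 = (4.246 - 0)²/36000 = 0.0005009 W
  P_R3 = (4.246 - 0.0679)²/240 = 0.07275 W
  P_R4 = (0 - 0.0679)²/3.9 = 0.001182 W
P_total = P_R1 + P_R2 + P_R3 + P_R4 = 0.08764 W

Final answer: 0.08764 W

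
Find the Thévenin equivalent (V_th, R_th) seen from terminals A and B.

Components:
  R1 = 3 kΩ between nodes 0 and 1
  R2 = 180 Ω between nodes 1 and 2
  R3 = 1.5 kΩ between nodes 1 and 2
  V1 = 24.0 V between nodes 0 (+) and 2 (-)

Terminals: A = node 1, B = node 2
Step 1 — V_th is the open-circuit voltage V_A - V_B (nothing connected across the terminals).
Nodal analysis, taking node 2 as the 0 V reference.
Source V1 fixes V_0 = 24 V.
KCL at each unknown node (sum of currents leaving = 0; resistances in Ω):
  Node 1: (V_1 - 24)/3000 + (V_1 - 0)/180 + (V_1 - 0)/1500 = 0
Collecting terms: 0.006556 × V_1 = 0.008  =>  V_1 = 1.22 V
V_th = V_1 - V_2 = 1.22 - 0 = 1.22 V
Step 2 — R_th: zero the source — replace V1 by a short circuit (node 2 merges into node 0) — and find the resistance seen between A (node 1) and B (node 0).
Reduce the network between node 1 (A) and node 0 (B) by series/parallel combination:
  Rp1 = R1 ‖ R2 ‖ R3 (parallel, all between nodes 0 and 1) = 1/(1/3000 + 1/180 + 1/1500) = 152.5 Ω
R_th = 152.5 Ω

Final answer: V_th = 1.22 V, R_th = 152.5 Ω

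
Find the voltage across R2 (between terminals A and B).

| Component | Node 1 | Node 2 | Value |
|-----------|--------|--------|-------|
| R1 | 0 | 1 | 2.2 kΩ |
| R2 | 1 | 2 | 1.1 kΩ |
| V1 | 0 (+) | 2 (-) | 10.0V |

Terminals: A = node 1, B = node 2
R1 and R2 are in series across V1 (node 0 → node 1 → node 2), and the output A–B is taken across R2, so this is a voltage divider.
Series current: I = V1/(R1 + R2) = 10/(2200 + 1100) = 10/3300 = 0.00303 A
V_R2 = I × R2 = V1 × R2/(R1 + R2) = 10 × 1100/3300 = 3.333 V

Final answer: 3.333 V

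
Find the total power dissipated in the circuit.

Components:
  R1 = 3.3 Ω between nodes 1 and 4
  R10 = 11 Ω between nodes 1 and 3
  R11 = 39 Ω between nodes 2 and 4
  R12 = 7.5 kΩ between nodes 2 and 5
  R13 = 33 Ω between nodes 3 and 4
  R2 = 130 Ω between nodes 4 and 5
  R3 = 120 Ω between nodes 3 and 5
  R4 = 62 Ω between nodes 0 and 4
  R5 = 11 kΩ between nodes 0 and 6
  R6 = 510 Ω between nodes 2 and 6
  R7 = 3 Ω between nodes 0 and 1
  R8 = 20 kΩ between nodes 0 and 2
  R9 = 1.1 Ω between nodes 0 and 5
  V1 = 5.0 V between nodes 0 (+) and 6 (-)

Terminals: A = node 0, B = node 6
Nodal analysis, taking node 6 as the 0 V reference.
Source V1 fixes V_0 = 5 V.
KCL at each unknown node (sum of currents leaving = 0; resistances in Ω):
  Node 1: (V_1 - V_4)/3.3 + (V_1 - 5)/3 + (V_1 - V_3)/11 = 0
  Node 2: (V_2 - 0)/510 + (V_2 - 5)/20000 + (V_2 - V_4)/39 + (V_2 - V_5)/7500 = 0
  Node 3: (V_3 - V_5)/120 + (V_3 - V_1)/11 + (V_3 - V_4)/33 = 0
  Node 4: (V_4 - V_1)/3.3 + (V_4 - V_5)/130 + (V_4 - 5)/62 + (V_4 - V_2)/39 + (V_4 - V_3)/33 = 0
  Node 5: (V_5 - V_4)/130 + (V_5 - V_3)/120 + (V_5 - 5)/1.1 + (V_5 - V_2)/7500 = 0
Collecting terms (coefficients in siemens):
  0.7273·V_1 - 0.09091·V_3 - 0.303·V_4 = 1.667
  0.02779·V_2 - 0.02564·V_4 - 0.0001333·V_5 = 0.00025
  0.1295·V_3 - 0.09091·V_1 - 0.0303·V_4 - 0.008333·V_5 = 0
  0.3828·V_4 - 0.303·V_1 - 0.02564·V_2 - 0.0303·V_3 - 0.007692·V_5 = 0.08065
  0.9252·V_5 - 0.0001333·V_2 - 0.008333·V_3 - 0.007692·V_4 = 4.545
Solving these 5 simultaneous equations (Gaussian elimination) gives:
  V_1 = 4.977 V, V_2 = 4.604 V, V_3 = 4.973 V, V_4 = 4.953 V
  V_5 = 4.999 V
Power in each resistor, P = (ΔV)²/R:
  P_R1 = (4.977 - 4.953)²/3.3 = 0.0001733 W
  P_R2 = (4.953 - 4.999)²/130 = 0.00001635 W
  P_R3 = (4.973 - 4.999)²/120 = 0.000005788 W
  P_R4 = (5 - 4.953)²/62 = 0.00003532 W
  P_R5 = (5 - 0)²/11000 = 0.002273 W
  P_R6 = (4.604 - 0)²/510 = 0.04156 W
  P_R7 = (5 - 4.977)²/3 = 0.0001745 W
  P_R8 = (5 - 4.604)²/20000 = 0.000007842 W
  P_R9 = (5 - 4.999)²/1.1 = 0.0000004324 W
  P_R10 = (4.977 - 4.973)²/11 = 0.000001578 W
  P_R11 = (4.604 - 4.953)²/39 = 0.003127 W
  P_R12 = (4.604 - 4.999)²/7500 = 0.00002084 W
  P_R13 = (4.973 - 4.953)²/33 = 0.00001182 W
P_total = P_R1 + P_R2 + P_R3 + P_R4 + P_R5 + P_R6 + P_R7 + P_R8 + P_R9 + P_R10 + P_R11 + P_R12 + P_R13 = 0.04741 W

Final answer: 0.04741 W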